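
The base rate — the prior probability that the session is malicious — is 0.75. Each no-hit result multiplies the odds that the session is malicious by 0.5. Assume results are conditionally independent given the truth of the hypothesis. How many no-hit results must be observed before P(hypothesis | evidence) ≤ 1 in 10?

Prior odds: 0.75 ÷ 0.25 = 3.
Likelihood ratio per no-hit result = 0.5.
Target odds: 0.1 ÷ 0.9 = 1/9.
Need 3 × 0.5ⁿ ≤ 1/9, i.e. 0.5ⁿ ≤ 1/27.
0.5⁴ = 0.0625 is still above 1/27 but 0.5⁵ = 0.03125 is at or below it, so n = 5.

5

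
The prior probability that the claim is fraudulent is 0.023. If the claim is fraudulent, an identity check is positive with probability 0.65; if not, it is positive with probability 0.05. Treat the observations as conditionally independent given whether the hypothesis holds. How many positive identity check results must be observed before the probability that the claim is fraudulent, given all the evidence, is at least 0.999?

5

Prior odds = 0.023/0.977 = 23/977.
Likelihood ratio of a positive = 0.65/0.05 = 13.
Target odds: 0.999 ÷ 0.001 = 999.
Require 13ⁿ ≥ 999 ÷ (23/977) = 976023/23.
13⁴ = 28561 falls short of 976023/23 but 13⁵ = 371293 reaches it, so n = 5.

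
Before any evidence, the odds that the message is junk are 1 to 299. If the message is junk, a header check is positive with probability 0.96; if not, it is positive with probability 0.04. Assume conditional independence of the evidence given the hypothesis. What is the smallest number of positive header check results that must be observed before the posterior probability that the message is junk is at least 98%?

Prior odds = 1/299.
Likelihood ratio of a positive = 0.96/0.04 = 24.
Target posterior odds = 0.98/0.02 = 49.
Require 24ⁿ ≥ 49 ÷ (1/299) = 14651.
24³ = 13824 falls short of 14651 but 24⁴ = 331776 reaches it, so n = 4.

4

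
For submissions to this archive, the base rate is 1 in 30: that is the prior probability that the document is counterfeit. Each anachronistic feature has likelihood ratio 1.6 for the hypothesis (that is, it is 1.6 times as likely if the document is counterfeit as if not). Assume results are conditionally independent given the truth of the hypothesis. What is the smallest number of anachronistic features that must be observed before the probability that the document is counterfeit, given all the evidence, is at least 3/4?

Prior odds: (1/30) ÷ (29/30) = 1/29.
Likelihood ratio per anachronistic feature = 1.6.
Target posterior odds = 0.75/0.25 = 3.
Need (1/29) × 1.6ⁿ ≥ 3, i.e. 1.6ⁿ ≥ 87.
1.6⁹ = 134217728/1953125 falls short of 87 but 1.6¹⁰ ≈109.951 reaches it, so n = 10.

10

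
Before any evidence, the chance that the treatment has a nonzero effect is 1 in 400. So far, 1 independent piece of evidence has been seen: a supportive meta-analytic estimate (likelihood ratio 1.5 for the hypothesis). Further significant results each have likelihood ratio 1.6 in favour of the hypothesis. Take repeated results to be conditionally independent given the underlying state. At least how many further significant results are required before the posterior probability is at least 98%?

Prior odds = 0.0025/0.9975 = 1/399.
Bayes factor of the evidence already in hand = 1.5.
Odds after that evidence = (1/399) × 1.5 = 1/266.
Target odds = 0.98/0.02 = 49.
Need 1.6ⁿ ≥ 49 ÷ (1/266) = 13034.
1.6²⁰ ≈12089.3 falls short of 13034 but 1.6²¹ ≈19342.8 reaches it, so n = 21.

21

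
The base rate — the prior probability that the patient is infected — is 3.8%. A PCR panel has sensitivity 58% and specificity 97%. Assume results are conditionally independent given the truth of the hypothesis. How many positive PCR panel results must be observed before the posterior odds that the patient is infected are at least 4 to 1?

Prior odds = 0.038/0.962 = 19/481.
False-positive rate = 1 − 0.97 = 0.03; likelihood ratio of a positive = 0.58/0.03 = 58/3.
Target odds = 4.
Require (58/3)ⁿ ≥ 4 ÷ (19/481) = 1924/19.
(58/3)¹ = 58/3 falls short of 1924/19 but (58/3)² = 3364/9 reaches it, so n = 2.

2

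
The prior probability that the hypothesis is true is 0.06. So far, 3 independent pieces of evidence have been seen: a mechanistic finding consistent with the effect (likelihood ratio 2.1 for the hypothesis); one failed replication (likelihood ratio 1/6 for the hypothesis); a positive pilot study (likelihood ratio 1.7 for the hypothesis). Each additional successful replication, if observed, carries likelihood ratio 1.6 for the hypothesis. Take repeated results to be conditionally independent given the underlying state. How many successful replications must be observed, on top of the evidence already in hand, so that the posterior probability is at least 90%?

Prior odds = 0.06/0.94 = 3/47.
Combined Bayes factor of the evidence already in hand = 2.1 × (1/6) × 1.7 = 0.595.
Odds after that evidence = (3/47) × 0.595 = 357/9400.
Target odds = 0.9/0.1 = 9.
Need 1.6ⁿ ≥ 9 ÷ (357/9400) = 28200/119.
1.6¹¹ ≈175.922 falls short of 28200/119 but 1.6¹² ≈281.475 reaches it, so n = 12.

12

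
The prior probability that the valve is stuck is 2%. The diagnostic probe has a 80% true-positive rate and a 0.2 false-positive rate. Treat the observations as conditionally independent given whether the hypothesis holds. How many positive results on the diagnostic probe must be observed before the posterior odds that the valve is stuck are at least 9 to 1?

Prior odds = 0.02/0.98 = 1/49.
Likelihood ratio of a positive result = 0.8/0.2 = 4.
Target odds = 9.
Require 4ⁿ ≥ 9 ÷ (1/49) = 441.
4⁴ = 256 falls short of 441 but 4⁵ = 1024 reaches it, so n = 5.

5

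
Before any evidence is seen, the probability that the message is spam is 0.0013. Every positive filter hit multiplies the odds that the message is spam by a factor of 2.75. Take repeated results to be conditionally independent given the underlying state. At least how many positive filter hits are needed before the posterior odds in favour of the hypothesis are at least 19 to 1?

Prior odds = 0.0013/0.9987 = 13/9987.
Likelihood ratio per positive filter hit = 2.75.
Target odds = 19.
Need (13/9987) × 2.75ⁿ ≥ 19, i.e. 2.75ⁿ ≥ 189753/13.
2.75⁹ ≈8994.86 falls short of 189753/13 but 2.75¹⁰ ≈24735.9 reaches it, so n = 10.

10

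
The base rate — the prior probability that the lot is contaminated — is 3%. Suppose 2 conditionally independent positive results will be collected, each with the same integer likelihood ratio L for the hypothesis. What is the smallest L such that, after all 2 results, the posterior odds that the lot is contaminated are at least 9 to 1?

18

Prior odds = 0.03/0.97 = 3/97.
Target odds = 9.
Need L² ≥ 9 ÷ (3/97) = 291.
17² = 289 < 291 ≤ 324 = 18², so L = 18.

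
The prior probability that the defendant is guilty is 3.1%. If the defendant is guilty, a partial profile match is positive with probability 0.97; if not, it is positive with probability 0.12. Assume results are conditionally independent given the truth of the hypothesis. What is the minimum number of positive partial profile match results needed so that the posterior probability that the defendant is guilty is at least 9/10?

Prior odds = 0.031/0.969 = 31/969.
Likelihood ratio of a positive = 0.97/0.12 = 97/12.
Target odds: 0.9 ÷ 0.1 = 9.
Require (97/12)ⁿ ≥ 9 ÷ (31/969) = 8721/31.
(97/12)² = 9409/144 falls short of 8721/31 but (97/12)³ = 912673/1728 reaches it, so n = 3.

3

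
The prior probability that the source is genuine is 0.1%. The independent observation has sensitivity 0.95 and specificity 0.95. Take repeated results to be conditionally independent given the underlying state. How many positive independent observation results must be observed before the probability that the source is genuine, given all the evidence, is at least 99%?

Prior odds = 0.001/0.999 = 1/999.
False-positive rate = 1 − 0.95 = 0.05; likelihood ratio of a positive = 0.95/0.05 = 19.
Target posterior odds = 0.99/0.01 = 99.
Require 19ⁿ ≥ 99 ÷ (1/999) = 98901.
19³ = 6859 falls short of 98901 but 19⁴ = 130321 reaches it, so n = 4.

4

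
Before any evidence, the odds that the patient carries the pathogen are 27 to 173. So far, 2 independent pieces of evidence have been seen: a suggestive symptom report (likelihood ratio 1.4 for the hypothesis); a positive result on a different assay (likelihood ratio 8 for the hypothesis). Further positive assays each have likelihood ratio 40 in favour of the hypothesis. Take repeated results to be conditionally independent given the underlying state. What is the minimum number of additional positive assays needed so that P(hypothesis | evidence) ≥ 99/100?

2

Prior odds = 27/173.
Combined Bayes factor of the evidence already in hand = 1.4 × 8 = 11.2.
Odds after that evidence = (27/173) × 11.2 = 1512/865.
Target odds = 0.99/0.01 = 99.
Need 40ⁿ ≥ 99 ÷ (1512/865) = 9515/168.
40¹ = 40 falls short of 9515/168 but 40² = 1600 reaches it, so n = 2.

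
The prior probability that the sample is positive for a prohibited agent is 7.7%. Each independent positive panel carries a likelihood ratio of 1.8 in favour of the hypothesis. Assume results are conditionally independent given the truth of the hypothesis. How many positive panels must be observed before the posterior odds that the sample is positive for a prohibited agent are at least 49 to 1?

11

Prior odds = 0.077/0.923 = 77/923.
Likelihood ratio per positive panel = 1.8.
Target odds = 49.
Require 1.8ⁿ ≥ 49 ÷ (77/923) = 6461/11.
1.8¹⁰ ≈357.047 falls short of 6461/11 but 1.8¹¹ ≈642.684 reaches it, so n = 11.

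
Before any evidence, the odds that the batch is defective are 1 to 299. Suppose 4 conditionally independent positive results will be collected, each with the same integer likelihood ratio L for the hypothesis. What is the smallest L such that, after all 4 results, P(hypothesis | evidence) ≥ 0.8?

Prior odds = 1/299.
Target odds = 0.8/0.2 = 4.
Need L⁴ ≥ 4 ÷ (1/299) = 1196.
5⁴ = 625 < 1196 ≤ 1296 = 6⁴, so L = 6.

6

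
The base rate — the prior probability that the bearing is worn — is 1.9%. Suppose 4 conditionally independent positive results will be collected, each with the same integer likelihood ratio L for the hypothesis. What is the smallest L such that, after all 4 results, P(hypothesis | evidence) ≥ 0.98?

8

Prior odds = 0.019/0.981 = 19/981.
Target odds = 0.98/0.02 = 49.
Need L⁴ ≥ 49 ÷ (19/981) = 48069/19.
7⁴ = 2401 < 48069/19 ≤ 4096 = 8⁴, so L = 8.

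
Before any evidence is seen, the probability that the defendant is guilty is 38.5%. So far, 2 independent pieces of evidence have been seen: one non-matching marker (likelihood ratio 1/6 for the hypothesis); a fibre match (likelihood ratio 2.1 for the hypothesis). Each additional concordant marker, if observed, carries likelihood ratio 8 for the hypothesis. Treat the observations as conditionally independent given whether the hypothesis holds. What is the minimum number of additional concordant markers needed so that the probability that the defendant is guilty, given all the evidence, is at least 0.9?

Prior odds = 0.385/0.615 = 77/123.
Combined Bayes factor of the evidence already in hand = (1/6) × 2.1 = 0.35.
Odds after that evidence = (77/123) × 0.35 = 539/2460.
Target odds = 0.9/0.1 = 9.
Need 8ⁿ ≥ 9 ÷ (539/2460) = 22140/539.
8¹ = 8 falls short of 22140/539 but 8² = 64 reaches it, so n = 2.

2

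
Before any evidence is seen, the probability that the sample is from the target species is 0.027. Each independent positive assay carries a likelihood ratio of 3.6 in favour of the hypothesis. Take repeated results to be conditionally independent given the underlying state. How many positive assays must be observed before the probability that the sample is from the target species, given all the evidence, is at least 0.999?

Prior odds = 0.027/0.973 = 27/973.
Likelihood ratio per positive assay = 3.6.
Target posterior odds = 0.999/0.001 = 999.
Require 3.6ⁿ ≥ 999 ÷ (27/973) = 36001.
3.6⁸ ≈28211.1 falls short of 36001 but 3.6⁹ ≈101560 reaches it, so n = 9.

9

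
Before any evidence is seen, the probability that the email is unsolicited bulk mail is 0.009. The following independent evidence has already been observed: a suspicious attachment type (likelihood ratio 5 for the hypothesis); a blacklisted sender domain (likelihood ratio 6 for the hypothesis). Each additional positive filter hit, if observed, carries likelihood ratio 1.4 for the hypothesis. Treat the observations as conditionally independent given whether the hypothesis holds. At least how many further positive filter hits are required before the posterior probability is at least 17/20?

Prior odds = 0.009/0.991 = 9/991.
Combined Bayes factor of the evidence already in hand = 5 × 6 = 30.
Odds after that evidence = (9/991) × 30 = 270/991.
Target odds = 0.85/0.15 = 17/3.
Need 1.4ⁿ ≥ 17/3 ÷ (270/991) = 16847/810.
1.4⁹ = 40353607/1953125 falls short of 16847/810 but 1.4¹⁰ = 282475249/9765625 reaches it, so n = 10.

10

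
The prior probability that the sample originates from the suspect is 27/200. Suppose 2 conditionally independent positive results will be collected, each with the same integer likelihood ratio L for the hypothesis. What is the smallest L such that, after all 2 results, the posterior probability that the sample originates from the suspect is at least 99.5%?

Prior odds = 0.135/0.865 = 27/173.
Target odds = 0.995/0.005 = 199.
Need L² ≥ 199 ÷ (27/173) = 34427/27.
35² = 1225 < 34427/27 ≤ 1296 = 36², so L = 36.

36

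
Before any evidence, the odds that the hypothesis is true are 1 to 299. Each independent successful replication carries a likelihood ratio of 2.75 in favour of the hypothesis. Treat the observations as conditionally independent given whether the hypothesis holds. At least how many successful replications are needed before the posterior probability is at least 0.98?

10

Prior odds = 1/299.
Likelihood ratio per successful replication = 2.75.
Target odds: 0.98 ÷ 0.02 = 49.
Require 2.75ⁿ ≥ 49 ÷ (1/299) = 14651.
2.75⁹ ≈8994.86 falls short of 14651 but 2.75¹⁰ ≈24735.9 reaches it, so n = 10.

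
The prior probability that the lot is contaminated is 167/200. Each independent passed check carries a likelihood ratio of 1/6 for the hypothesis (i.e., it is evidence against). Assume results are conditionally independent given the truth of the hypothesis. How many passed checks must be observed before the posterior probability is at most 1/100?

4

Prior odds = 0.835/0.165 = 167/33.
Likelihood ratio per passed check = 1/6.
Target posterior odds = 0.01/0.99 = 1/99.
Require (1/6)ⁿ ≤ 1/99 ÷ (167/33) = 1/501.
(1/6)³ = 1/216 is still above 1/501 but (1/6)⁴ = 1/1296 is at or below it, so n = 4.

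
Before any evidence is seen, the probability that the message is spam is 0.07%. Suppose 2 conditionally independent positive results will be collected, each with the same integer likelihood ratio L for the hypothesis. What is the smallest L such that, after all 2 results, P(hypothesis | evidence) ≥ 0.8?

76

Prior odds = 0.0007/0.9993 = 7/9993.
Target odds = 0.8/0.2 = 4.
Need L² ≥ 4 ÷ (7/9993) = 39972/7.
75² = 5625 < 39972/7 ≤ 5776 = 76², so L = 76.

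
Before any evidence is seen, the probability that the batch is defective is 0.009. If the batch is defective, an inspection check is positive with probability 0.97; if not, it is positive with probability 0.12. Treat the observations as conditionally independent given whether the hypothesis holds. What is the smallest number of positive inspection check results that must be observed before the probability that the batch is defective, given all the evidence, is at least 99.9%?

Prior odds = 0.009/0.991 = 9/991.
Likelihood ratio of a positive = 0.97/0.12 = 97/12.
Target posterior odds = 0.999/0.001 = 999.
Need (9/991) × (97/12)ⁿ ≥ 999, i.e. (97/12)ⁿ ≥ 110001.
(97/12)⁵ ≈34510.6 falls short of 110001 but (97/12)⁶ ≈278961 reaches it, so n = 6.

6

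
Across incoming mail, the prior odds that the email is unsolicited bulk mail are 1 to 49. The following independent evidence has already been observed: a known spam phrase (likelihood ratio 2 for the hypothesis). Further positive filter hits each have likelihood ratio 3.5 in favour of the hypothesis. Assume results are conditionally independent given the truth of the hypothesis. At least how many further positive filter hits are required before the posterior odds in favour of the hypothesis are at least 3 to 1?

4

Prior odds = 1/49.
Bayes factor of the evidence already in hand = 2.
Odds after that evidence = (1/49) × 2 = 2/49.
Target odds = 3.
Need 3.5ⁿ ≥ 3 ÷ (2/49) = 73.5.
3.5³ = 42.875 falls short of 73.5 but 3.5⁴ = 150.0625 reaches it, so n = 4.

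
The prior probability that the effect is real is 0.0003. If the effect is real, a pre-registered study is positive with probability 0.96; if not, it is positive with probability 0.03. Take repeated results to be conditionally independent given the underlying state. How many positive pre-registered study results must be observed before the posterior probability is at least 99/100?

Prior odds: 0.0003 ÷ 0.9997 = 3/9997.
Likelihood ratio of a positive = 0.96/0.03 = 32.
Target posterior odds = 0.99/0.01 = 99.
Require 32ⁿ ≥ 99 ÷ (3/9997) = 329901.
32³ = 32768 falls short of 329901 but 32⁴ = 1048576 reaches it, so n = 4.

4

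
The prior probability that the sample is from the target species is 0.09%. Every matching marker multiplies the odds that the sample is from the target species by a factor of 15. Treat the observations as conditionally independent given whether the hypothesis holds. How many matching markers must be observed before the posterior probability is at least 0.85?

Prior odds = 0.0009/0.9991 = 9/9991.
Likelihood ratio per matching marker = 15.
Target odds: 0.85 ÷ 0.15 = 17/3.
Require 15ⁿ ≥ 17/3 ÷ (9/9991) = 169847/27.
15³ = 3375 falls short of 169847/27 but 15⁴ = 50625 reaches it, so n = 4.

4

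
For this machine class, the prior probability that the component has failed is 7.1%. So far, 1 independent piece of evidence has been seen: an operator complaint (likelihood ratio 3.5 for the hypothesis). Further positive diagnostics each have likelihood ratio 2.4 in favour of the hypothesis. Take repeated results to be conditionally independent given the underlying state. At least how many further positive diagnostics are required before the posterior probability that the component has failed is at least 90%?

5

Prior odds = 0.071/0.929 = 71/929.
Bayes factor of the evidence already in hand = 3.5.
Odds after that evidence = (71/929) × 3.5 = 497/1858.
Target odds = 0.9/0.1 = 9.
Need 2.4ⁿ ≥ 9 ÷ (497/1858) = 16722/497.
2.4⁴ = 33.1776 falls short of 16722/497 but 2.4⁵ = 79.62624 reaches it, so n = 5.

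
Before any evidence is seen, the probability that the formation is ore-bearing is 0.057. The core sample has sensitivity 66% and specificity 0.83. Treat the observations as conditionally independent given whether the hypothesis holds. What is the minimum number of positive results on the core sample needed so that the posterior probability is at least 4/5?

Prior odds = 0.057/0.943 = 57/943.
False-positive rate = 1 − 0.83 = 0.17; likelihood ratio of a positive = 0.66/0.17 = 66/17.
Target odds: 0.8 ÷ 0.2 = 4.
Need (57/943) × (66/17)ⁿ ≥ 4, i.e. (66/17)ⁿ ≥ 3772/57.
(66/17)³ = 287496/4913 falls short of 3772/57 but (66/17)⁴ = 18974736/83521 reaches it, so n = 4.

4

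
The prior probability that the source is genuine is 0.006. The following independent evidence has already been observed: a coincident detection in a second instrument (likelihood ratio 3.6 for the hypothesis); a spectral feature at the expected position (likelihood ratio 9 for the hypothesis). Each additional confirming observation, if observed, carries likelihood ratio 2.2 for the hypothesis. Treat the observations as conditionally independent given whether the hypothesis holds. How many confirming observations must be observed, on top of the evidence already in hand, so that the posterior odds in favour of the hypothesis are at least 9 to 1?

Prior odds = 0.006/0.994 = 3/497.
Combined Bayes factor of the evidence already in hand = 3.6 × 9 = 32.4.
Odds after that evidence = (3/497) × 32.4 = 486/2485.
Target odds = 9.
Need 2.2ⁿ ≥ 9 ÷ (486/2485) = 2485/54.
2.2⁴ = 23.4256 falls short of 2485/54 but 2.2⁵ = 51.53632 reaches it, so n = 5.

5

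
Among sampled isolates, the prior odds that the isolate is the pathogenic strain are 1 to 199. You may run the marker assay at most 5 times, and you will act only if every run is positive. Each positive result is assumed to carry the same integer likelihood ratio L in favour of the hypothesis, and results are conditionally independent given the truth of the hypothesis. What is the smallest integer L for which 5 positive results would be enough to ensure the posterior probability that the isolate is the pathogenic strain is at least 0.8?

Prior odds = 1/199.
Target odds = 0.8/0.2 = 4.
Need L⁵ ≥ 4 ÷ (1/199) = 796.
3⁵ = 243 < 796 ≤ 1024 = 4⁵, so L = 4.

4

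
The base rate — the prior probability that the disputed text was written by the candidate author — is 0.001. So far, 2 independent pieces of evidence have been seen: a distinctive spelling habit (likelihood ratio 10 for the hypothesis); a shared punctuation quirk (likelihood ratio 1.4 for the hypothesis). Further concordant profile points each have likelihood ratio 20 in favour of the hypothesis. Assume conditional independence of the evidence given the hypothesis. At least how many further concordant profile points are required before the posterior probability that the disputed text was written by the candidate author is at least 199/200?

Prior odds = 0.001/0.999 = 1/999.
Combined Bayes factor of the evidence already in hand = 10 × 1.4 = 14.
Odds after that evidence = (1/999) × 14 = 14/999.
Target odds = 0.995/0.005 = 199.
Need 20ⁿ ≥ 199 ÷ (14/999) = 198801/14.
20³ = 8000 falls short of 198801/14 but 20⁴ = 160000 reaches it, so n = 4.

4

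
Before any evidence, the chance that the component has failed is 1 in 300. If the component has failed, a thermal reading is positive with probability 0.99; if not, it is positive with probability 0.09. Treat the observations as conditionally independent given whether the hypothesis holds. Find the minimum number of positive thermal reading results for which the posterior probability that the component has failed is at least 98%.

5

Prior odds: (1/300) ÷ (299/300) = 1/299.
Likelihood ratio of a positive = 0.99/0.09 = 11.
Target posterior odds = 0.98/0.02 = 49.
Require 11ⁿ ≥ 49 ÷ (1/299) = 14651.
11⁴ = 14641 falls short of 14651 but 11⁵ = 161051 reaches it, so n = 5.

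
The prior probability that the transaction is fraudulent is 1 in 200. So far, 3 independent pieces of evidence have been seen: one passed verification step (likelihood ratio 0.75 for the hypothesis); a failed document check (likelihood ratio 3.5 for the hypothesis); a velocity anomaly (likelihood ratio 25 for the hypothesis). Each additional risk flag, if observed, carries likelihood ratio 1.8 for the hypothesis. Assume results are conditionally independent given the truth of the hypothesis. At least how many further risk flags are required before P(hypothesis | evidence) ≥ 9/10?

6

Prior odds = 0.005/0.995 = 1/199.
Combined Bayes factor of the evidence already in hand = 0.75 × 3.5 × 25 = 65.625.
Odds after that evidence = (1/199) × 65.625 = 525/1592.
Target odds = 0.9/0.1 = 9.
Need 1.8ⁿ ≥ 9 ÷ (525/1592) = 4776/175.
1.8⁵ = 18.89568 falls short of 4776/175 but 1.8⁶ = 531441/15625 reaches it, so n = 6.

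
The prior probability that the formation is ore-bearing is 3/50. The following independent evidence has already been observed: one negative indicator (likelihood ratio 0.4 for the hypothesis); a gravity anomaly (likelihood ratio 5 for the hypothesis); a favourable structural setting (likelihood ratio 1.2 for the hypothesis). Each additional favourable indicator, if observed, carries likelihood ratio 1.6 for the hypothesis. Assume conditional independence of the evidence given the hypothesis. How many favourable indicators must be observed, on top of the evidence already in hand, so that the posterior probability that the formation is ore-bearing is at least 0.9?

Prior odds = 0.06/0.94 = 3/47.
Combined Bayes factor of the evidence already in hand = 0.4 × 5 × 1.2 = 2.4.
Odds after that evidence = (3/47) × 2.4 = 36/235.
Target odds = 0.9/0.1 = 9.
Need 1.6ⁿ ≥ 9 ÷ (36/235) = 58.75.
1.6⁸ = 16777216/390625 falls short of 58.75 but 1.6⁹ = 134217728/1953125 reaches it, so n = 9.

9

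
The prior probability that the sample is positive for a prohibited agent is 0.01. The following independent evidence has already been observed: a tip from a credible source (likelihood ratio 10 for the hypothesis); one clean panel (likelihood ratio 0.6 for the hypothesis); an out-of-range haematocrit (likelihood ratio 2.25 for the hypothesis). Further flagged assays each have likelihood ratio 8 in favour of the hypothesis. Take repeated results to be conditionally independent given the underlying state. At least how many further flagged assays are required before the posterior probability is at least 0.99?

4

Prior odds = 0.01/0.99 = 1/99.
Combined Bayes factor of the evidence already in hand = 10 × 0.6 × 2.25 = 13.5.
Odds after that evidence = (1/99) × 13.5 = 3/22.
Target odds = 0.99/0.01 = 99.
Need 8ⁿ ≥ 99 ÷ (3/22) = 726.
8³ = 512 falls short of 726 but 8⁴ = 4096 reaches it, so n = 4.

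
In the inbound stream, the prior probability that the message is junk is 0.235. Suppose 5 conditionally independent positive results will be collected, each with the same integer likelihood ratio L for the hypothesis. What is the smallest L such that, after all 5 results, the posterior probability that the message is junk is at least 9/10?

Prior odds = 0.235/0.765 = 47/153.
Target odds = 0.9/0.1 = 9.
Need L⁵ ≥ 9 ÷ (47/153) = 1377/47.
1⁵ = 1 < 1377/47 ≤ 32 = 2⁵, so L = 2.

2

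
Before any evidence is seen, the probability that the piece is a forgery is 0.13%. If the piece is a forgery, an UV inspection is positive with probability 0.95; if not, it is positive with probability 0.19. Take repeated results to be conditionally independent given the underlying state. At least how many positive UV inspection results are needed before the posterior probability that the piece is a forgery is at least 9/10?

6

Prior odds = 0.0013/0.9987 = 13/9987.
Likelihood ratio of a positive = 0.95/0.19 = 5.
Target odds: 0.9 ÷ 0.1 = 9.
Require 5ⁿ ≥ 9 ÷ (13/9987) = 89883/13.
5⁵ = 3125 falls short of 89883/13 but 5⁶ = 15625 reaches it, so n = 6.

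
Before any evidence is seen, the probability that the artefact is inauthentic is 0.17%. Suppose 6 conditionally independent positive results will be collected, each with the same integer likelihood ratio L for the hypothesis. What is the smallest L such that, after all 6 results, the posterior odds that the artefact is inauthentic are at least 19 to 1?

Prior odds = 0.0017/0.9983 = 17/9983.
Target odds = 19.
Need L⁶ ≥ 19 ÷ (17/9983) = 189677/17.
4⁶ = 4096 < 189677/17 ≤ 15625 = 5⁶, so L = 5.

5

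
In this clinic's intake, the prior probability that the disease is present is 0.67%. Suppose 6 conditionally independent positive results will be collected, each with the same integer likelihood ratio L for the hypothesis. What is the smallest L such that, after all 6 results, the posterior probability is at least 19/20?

4

Prior odds = 0.0067/0.9933 = 67/9933.
Target odds = 0.95/0.05 = 19.
Need L⁶ ≥ 19 ÷ (67/9933) = 188727/67.
3⁶ = 729 < 188727/67 ≤ 4096 = 4⁶, so L = 4.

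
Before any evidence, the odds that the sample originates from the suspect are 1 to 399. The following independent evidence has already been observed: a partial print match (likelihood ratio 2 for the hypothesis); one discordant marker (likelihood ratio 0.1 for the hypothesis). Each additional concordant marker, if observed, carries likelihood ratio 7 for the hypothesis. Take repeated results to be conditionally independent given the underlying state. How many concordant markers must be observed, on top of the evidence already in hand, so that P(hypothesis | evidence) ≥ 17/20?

Prior odds = 1/399.
Combined Bayes factor of the evidence already in hand = 2 × 0.1 = 0.2.
Odds after that evidence = (1/399) × 0.2 = 1/1995.
Target odds = 0.85/0.15 = 17/3.
Need 7ⁿ ≥ 17/3 ÷ (1/1995) = 11305.
7⁴ = 2401 falls short of 11305 but 7⁵ = 16807 reaches it, so n = 5.

5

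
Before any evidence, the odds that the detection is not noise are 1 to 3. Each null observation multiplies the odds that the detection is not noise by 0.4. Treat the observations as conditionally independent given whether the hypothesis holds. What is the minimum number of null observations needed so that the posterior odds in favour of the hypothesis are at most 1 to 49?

Prior odds = 1/3.
Likelihood ratio per null observation = 0.4.
Target odds = 1/49.
Require 0.4ⁿ ≤ 1/49 ÷ (1/3) = 3/49.
0.4³ = 0.064 is still above 3/49 but 0.4⁴ = 0.0256 is at or below it, so n = 4.

4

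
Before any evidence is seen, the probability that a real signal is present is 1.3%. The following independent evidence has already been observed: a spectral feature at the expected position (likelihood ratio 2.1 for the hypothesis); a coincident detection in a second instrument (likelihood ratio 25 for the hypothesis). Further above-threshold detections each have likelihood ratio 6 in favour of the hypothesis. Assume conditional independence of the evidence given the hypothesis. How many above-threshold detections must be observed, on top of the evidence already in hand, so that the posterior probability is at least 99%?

Prior odds = 0.013/0.987 = 13/987.
Combined Bayes factor of the evidence already in hand = 2.1 × 25 = 52.5.
Odds after that evidence = (13/987) × 52.5 = 65/94.
Target odds = 0.99/0.01 = 99.
Need 6ⁿ ≥ 99 ÷ (65/94) = 9306/65.
6² = 36 falls short of 9306/65 but 6³ = 216 reaches it, so n = 3.

3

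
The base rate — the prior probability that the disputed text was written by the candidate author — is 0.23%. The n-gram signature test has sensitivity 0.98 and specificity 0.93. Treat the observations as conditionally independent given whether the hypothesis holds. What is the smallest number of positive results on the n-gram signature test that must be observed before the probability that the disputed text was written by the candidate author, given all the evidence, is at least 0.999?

5

Prior odds = 0.0023/0.9977 = 23/9977.
False-positive rate = 1 − 0.93 = 0.07; likelihood ratio of a positive = 0.98/0.07 = 14.
Target posterior odds = 0.999/0.001 = 999.
Need (23/9977) × 14ⁿ ≥ 999, i.e. 14ⁿ ≥ 9967023/23.
14⁴ = 38416 falls short of 9967023/23 but 14⁵ = 537824 reaches it, so n = 5.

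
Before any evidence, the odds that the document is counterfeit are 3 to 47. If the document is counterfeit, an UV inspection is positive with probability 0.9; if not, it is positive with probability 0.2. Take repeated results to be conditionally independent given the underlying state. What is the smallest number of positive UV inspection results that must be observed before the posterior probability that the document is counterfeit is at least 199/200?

6

Prior odds = 3/47.
Likelihood ratio of a positive = 0.9/0.2 = 4.5.
Target odds: 0.995 ÷ 0.005 = 199.
Need (3/47) × 4.5ⁿ ≥ 199, i.e. 4.5ⁿ ≥ 9353/3.
4.5⁵ = 1845.28125 falls short of 9353/3 but 4.5⁶ = 8303.765625 reaches it, so n = 6.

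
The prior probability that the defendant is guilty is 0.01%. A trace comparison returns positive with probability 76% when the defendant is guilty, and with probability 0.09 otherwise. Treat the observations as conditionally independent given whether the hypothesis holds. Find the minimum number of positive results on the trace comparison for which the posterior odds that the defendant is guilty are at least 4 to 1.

5

Prior odds = 0.0001/0.9999 = 1/9999.
Likelihood ratio of a positive result = 0.76/0.09 = 76/9.
Target odds = 4.
Require (76/9)ⁿ ≥ 4 ÷ (1/9999) = 39996.
(76/9)⁴ = 33362176/6561 falls short of 39996 but (76/9)⁵ ≈42939.3 reaches it, so n = 5.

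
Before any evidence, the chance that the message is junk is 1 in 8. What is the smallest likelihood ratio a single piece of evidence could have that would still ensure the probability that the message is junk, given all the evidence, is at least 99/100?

Prior odds = 0.125/0.875 = 1/7.
Target odds = 0.99/0.01 = 99.
Required Bayes factor = 99 ÷ (1/7) = 693.

693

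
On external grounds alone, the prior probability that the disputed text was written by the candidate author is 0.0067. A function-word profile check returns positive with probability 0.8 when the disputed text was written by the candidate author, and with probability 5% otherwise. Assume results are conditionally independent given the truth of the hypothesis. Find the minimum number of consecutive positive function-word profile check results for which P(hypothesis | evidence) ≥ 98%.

4

Prior odds = 0.0067/0.9933 = 67/9933.
Likelihood ratio of a positive result = 0.8/0.05 = 16.
Target odds: 0.98 ÷ 0.02 = 49.
Require 16ⁿ ≥ 49 ÷ (67/9933) = 486717/67.
16³ = 4096 falls short of 486717/67 but 16⁴ = 65536 reaches it, so n = 4.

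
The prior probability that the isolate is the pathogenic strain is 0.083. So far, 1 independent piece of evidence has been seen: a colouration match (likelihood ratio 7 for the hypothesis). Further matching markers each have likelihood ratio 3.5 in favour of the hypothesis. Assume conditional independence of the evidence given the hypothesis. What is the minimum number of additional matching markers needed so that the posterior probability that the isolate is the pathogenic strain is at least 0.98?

4

Prior odds = 0.083/0.917 = 83/917.
Bayes factor of the evidence already in hand = 7.
Odds after that evidence = (83/917) × 7 = 83/131.
Target odds = 0.98/0.02 = 49.
Need 3.5ⁿ ≥ 49 ÷ (83/131) = 6419/83.
3.5³ = 42.875 falls short of 6419/83 but 3.5⁴ = 150.0625 reaches it, so n = 4.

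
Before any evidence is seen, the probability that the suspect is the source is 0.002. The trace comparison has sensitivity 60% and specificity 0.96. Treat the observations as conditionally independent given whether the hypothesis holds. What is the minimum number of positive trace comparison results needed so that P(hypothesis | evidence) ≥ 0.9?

Prior odds = 0.002/0.998 = 1/499.
False-positive rate = 1 − 0.96 = 0.04; likelihood ratio of a positive = 0.6/0.04 = 15.
Target odds: 0.9 ÷ 0.1 = 9.
Require 15ⁿ ≥ 9 ÷ (1/499) = 4491.
15³ = 3375 falls short of 4491 but 15⁴ = 50625 reaches it, so n = 4.

4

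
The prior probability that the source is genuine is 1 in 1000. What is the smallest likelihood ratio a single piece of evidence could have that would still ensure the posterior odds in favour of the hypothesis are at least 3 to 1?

2997

Prior odds = 0.001/0.999 = 1/999.
Target odds = 3.
Required Bayes factor = 3 ÷ (1/999) = 2997.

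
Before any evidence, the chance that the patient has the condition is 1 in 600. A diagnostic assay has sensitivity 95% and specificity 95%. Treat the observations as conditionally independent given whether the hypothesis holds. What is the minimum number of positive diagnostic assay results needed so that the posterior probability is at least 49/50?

4

Prior odds: (1/600) ÷ (599/600) = 1/599.
False-positive rate = 1 − 0.95 = 0.05; likelihood ratio of a positive = 0.95/0.05 = 19.
Target posterior odds = 0.98/0.02 = 49.
Require 19ⁿ ≥ 49 ÷ (1/599) = 29351.
19³ = 6859 falls short of 29351 but 19⁴ = 130321 reaches it, so n = 4.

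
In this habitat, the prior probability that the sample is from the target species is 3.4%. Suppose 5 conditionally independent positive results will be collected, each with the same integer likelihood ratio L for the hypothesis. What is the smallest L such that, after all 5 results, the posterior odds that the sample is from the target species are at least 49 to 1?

Prior odds = 0.034/0.966 = 17/483.
Target odds = 49.
Need L⁵ ≥ 49 ÷ (17/483) = 23667/17.
4⁵ = 1024 < 23667/17 ≤ 3125 = 5⁵, so L = 5.

5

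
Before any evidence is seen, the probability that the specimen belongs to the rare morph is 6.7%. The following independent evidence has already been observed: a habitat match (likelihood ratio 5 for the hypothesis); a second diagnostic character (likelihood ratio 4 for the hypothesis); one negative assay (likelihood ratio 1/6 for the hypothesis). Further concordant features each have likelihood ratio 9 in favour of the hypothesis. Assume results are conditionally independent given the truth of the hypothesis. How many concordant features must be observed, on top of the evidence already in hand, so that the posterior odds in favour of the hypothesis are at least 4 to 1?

Prior odds = 0.067/0.933 = 67/933.
Combined Bayes factor of the evidence already in hand = 5 × 4 × (1/6) = 10/3.
Odds after that evidence = (67/933) × 10/3 = 670/2799.
Target odds = 4.
Need 9ⁿ ≥ 4 ÷ (670/2799) = 5598/335.
9¹ = 9 falls short of 5598/335 but 9² = 81 reaches it, so n = 2.

2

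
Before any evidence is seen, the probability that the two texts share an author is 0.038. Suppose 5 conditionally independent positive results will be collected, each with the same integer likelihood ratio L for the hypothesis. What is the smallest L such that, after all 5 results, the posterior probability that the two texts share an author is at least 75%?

Prior odds = 0.038/0.962 = 19/481.
Target odds = 0.75/0.25 = 3.
Need L⁵ ≥ 3 ÷ (19/481) = 1443/19.
2⁵ = 32 < 1443/19 ≤ 243 = 3⁵, so L = 3.

3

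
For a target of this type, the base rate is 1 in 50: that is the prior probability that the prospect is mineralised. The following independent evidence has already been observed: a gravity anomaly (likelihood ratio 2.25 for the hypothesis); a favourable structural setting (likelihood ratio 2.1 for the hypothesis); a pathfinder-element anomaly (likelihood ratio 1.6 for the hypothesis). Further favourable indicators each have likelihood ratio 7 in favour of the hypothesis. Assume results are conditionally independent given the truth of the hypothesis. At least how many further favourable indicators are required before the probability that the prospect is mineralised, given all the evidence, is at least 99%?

4

Prior odds = 0.02/0.98 = 1/49.
Combined Bayes factor of the evidence already in hand = 2.25 × 2.1 × 1.6 = 7.56.
Odds after that evidence = (1/49) × 7.56 = 27/175.
Target odds = 0.99/0.01 = 99.
Need 7ⁿ ≥ 99 ÷ (27/175) = 1925/3.
7³ = 343 falls short of 1925/3 but 7⁴ = 2401 reaches it, so n = 4.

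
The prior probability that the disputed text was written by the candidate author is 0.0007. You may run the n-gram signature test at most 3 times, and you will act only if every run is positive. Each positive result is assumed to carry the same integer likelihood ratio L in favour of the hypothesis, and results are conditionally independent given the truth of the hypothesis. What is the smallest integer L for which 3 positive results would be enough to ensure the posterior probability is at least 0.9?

24

Prior odds = 0.0007/0.9993 = 7/9993.
Target odds = 0.9/0.1 = 9.
Need L³ ≥ 9 ÷ (7/9993) = 89937/7.
23³ = 12167 < 89937/7 ≤ 13824 = 24³, so L = 24.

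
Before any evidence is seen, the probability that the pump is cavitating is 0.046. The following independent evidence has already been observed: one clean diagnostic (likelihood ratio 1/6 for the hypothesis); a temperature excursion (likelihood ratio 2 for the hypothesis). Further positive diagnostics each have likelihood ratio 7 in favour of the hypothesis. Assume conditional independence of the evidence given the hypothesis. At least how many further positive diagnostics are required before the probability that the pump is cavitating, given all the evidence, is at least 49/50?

5

Prior odds = 0.046/0.954 = 23/477.
Combined Bayes factor of the evidence already in hand = (1/6) × 2 = 1/3.
Odds after that evidence = (23/477) × 1/3 = 23/1431.
Target odds = 0.98/0.02 = 49.
Need 7ⁿ ≥ 49 ÷ (23/1431) = 70119/23.
7⁴ = 2401 falls short of 70119/23 but 7⁵ = 16807 reaches it, so n = 5.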